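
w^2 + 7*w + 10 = (w + 2)*(w + 5)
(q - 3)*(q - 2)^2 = q^3 - 7*q^2 + 16*q - 12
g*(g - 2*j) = g^2 - 2*g*j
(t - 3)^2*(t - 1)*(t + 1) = t^4 - 6*t^3 + 8*t^2 + 6*t - 9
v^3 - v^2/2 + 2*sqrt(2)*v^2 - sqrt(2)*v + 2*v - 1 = (v - 1/2)*(v + sqrt(2))^2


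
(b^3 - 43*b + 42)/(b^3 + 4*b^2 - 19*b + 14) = (b - 6)/(b - 2)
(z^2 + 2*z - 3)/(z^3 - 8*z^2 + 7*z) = (z + 3)/(z*(z - 7))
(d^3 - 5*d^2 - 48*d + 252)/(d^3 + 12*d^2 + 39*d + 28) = (d^2 - 12*d + 36)/(d^2 + 5*d + 4)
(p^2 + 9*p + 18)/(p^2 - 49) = (p^2 + 9*p + 18)/(p^2 - 49)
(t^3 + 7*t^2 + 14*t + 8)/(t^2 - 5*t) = (t^3 + 7*t^2 + 14*t + 8)/(t*(t - 5))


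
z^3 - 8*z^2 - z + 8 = (z - 8)*(z - 1)*(z + 1)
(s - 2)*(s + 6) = s^2 + 4*s - 12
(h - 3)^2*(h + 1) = h^3 - 5*h^2 + 3*h + 9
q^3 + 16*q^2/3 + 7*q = q*(q + 7/3)*(q + 3)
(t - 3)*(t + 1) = t^2 - 2*t - 3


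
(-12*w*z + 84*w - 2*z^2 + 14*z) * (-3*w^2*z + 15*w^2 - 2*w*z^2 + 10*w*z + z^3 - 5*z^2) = 36*w^3*z^2 - 432*w^3*z + 1260*w^3 + 30*w^2*z^3 - 360*w^2*z^2 + 1050*w^2*z - 8*w*z^4 + 96*w*z^3 - 280*w*z^2 - 2*z^5 + 24*z^4 - 70*z^3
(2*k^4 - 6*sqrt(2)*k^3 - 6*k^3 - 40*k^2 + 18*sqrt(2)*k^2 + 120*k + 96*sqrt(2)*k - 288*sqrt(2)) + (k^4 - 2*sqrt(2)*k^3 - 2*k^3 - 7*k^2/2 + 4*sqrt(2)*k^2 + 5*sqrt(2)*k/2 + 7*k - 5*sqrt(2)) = 3*k^4 - 8*sqrt(2)*k^3 - 8*k^3 - 87*k^2/2 + 22*sqrt(2)*k^2 + 127*k + 197*sqrt(2)*k/2 - 293*sqrt(2)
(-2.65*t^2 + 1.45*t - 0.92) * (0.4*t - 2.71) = -1.06*t^3 + 7.7615*t^2 - 4.2975*t + 2.4932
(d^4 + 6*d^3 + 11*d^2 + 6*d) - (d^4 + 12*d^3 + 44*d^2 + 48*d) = -6*d^3 - 33*d^2 - 42*d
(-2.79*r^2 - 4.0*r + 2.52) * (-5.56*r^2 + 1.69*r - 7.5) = 15.5124*r^4 + 17.5249*r^3 + 0.1538*r^2 + 34.2588*r - 18.9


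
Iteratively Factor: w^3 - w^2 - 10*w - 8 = (w + 2)*(w^2 - 3*w - 4) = (w + 1)*(w + 2)*(w - 4)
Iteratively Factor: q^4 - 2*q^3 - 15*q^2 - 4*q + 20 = (q - 1)*(q^3 - q^2 - 16*q - 20) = (q - 1)*(q + 2)*(q^2 - 3*q - 10) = (q - 5)*(q - 1)*(q + 2)*(q + 2)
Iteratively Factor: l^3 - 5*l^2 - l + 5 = (l + 1)*(l^2 - 6*l + 5) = (l - 5)*(l + 1)*(l - 1)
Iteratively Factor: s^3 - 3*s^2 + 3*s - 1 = (s - 1)*(s^2 - 2*s + 1) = (s - 1)^2*(s - 1)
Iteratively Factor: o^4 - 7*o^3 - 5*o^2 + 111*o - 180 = (o - 3)*(o^3 - 4*o^2 - 17*o + 60) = (o - 3)^2*(o^2 - o - 20) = (o - 5)*(o - 3)^2*(o + 4)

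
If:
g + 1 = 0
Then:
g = -1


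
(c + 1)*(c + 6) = c^2 + 7*c + 6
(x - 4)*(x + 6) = x^2 + 2*x - 24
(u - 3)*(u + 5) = u^2 + 2*u - 15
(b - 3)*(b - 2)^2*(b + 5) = b^4 - 2*b^3 - 19*b^2 + 68*b - 60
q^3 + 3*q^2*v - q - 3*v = (q - 1)*(q + 1)*(q + 3*v)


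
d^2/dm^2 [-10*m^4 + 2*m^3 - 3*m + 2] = 12*m*(1 - 10*m)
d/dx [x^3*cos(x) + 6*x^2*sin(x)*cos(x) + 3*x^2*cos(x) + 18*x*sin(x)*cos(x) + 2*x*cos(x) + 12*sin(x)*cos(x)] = -x^3*sin(x) + 6*x^2*cos(2*x) + 3*sqrt(2)*x^2*cos(x + pi/4) - 2*x*sin(x) + 6*x*sin(2*x) + 6*x*cos(x) + 18*x*cos(2*x) + 9*sin(2*x) + 2*cos(x) + 12*cos(2*x)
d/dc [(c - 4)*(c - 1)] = 2*c - 5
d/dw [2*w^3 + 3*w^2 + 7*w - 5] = 6*w^2 + 6*w + 7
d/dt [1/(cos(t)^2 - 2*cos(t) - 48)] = 2*(cos(t) - 1)*sin(t)/(sin(t)^2 + 2*cos(t) + 47)^2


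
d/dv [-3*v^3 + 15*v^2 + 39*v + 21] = -9*v^2 + 30*v + 39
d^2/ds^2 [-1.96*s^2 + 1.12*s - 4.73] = -3.92000000000000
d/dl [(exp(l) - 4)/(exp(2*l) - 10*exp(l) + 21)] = (-2*(exp(l) - 5)*(exp(l) - 4) + exp(2*l) - 10*exp(l) + 21)*exp(l)/(exp(2*l) - 10*exp(l) + 21)^2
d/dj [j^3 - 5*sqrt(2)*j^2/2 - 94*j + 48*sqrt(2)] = 3*j^2 - 5*sqrt(2)*j - 94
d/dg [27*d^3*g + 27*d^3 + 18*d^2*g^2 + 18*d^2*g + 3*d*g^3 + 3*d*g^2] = 3*d*(9*d^2 + 12*d*g + 6*d + 3*g^2 + 2*g)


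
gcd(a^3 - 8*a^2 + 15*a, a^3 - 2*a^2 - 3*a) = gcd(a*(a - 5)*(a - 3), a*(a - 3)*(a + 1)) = a^2 - 3*a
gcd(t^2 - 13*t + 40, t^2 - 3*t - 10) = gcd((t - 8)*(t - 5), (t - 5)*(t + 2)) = t - 5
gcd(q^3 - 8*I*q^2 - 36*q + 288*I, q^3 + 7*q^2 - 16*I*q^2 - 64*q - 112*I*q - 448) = q - 8*I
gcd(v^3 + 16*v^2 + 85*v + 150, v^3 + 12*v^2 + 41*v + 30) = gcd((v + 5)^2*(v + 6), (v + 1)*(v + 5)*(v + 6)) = v^2 + 11*v + 30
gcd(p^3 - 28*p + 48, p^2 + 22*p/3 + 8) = p + 6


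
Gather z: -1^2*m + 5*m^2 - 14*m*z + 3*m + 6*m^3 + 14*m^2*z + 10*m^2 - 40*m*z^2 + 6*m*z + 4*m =6*m^3 + 15*m^2 - 40*m*z^2 + 6*m + z*(14*m^2 - 8*m)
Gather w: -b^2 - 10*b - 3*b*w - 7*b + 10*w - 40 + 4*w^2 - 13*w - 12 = -b^2 - 17*b + 4*w^2 + w*(-3*b - 3) - 52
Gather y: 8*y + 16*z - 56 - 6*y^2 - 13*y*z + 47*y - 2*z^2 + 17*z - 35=-6*y^2 + y*(55 - 13*z) - 2*z^2 + 33*z - 91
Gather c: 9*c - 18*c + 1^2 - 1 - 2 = -9*c - 2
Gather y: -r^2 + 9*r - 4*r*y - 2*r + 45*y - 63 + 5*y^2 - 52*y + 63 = -r^2 + 7*r + 5*y^2 + y*(-4*r - 7)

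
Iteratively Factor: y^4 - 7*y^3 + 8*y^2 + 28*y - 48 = (y - 3)*(y^3 - 4*y^2 - 4*y + 16) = (y - 3)*(y + 2)*(y^2 - 6*y + 8) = (y - 3)*(y - 2)*(y + 2)*(y - 4)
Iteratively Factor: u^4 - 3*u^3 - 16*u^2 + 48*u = (u + 4)*(u^3 - 7*u^2 + 12*u) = (u - 4)*(u + 4)*(u^2 - 3*u) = (u - 4)*(u - 3)*(u + 4)*(u)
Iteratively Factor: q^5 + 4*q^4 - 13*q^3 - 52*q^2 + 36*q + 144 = (q - 3)*(q^4 + 7*q^3 + 8*q^2 - 28*q - 48) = (q - 3)*(q + 4)*(q^3 + 3*q^2 - 4*q - 12) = (q - 3)*(q + 3)*(q + 4)*(q^2 - 4) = (q - 3)*(q - 2)*(q + 3)*(q + 4)*(q + 2)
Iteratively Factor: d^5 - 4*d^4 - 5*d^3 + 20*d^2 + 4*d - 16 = (d - 1)*(d^4 - 3*d^3 - 8*d^2 + 12*d + 16) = (d - 1)*(d + 1)*(d^3 - 4*d^2 - 4*d + 16) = (d - 1)*(d + 1)*(d + 2)*(d^2 - 6*d + 8) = (d - 4)*(d - 1)*(d + 1)*(d + 2)*(d - 2)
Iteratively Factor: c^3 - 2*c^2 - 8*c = (c + 2)*(c^2 - 4*c) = (c - 4)*(c + 2)*(c)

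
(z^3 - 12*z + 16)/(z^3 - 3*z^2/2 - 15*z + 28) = 2*(z - 2)/(2*z - 7)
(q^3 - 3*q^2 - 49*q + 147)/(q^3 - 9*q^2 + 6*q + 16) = (q^3 - 3*q^2 - 49*q + 147)/(q^3 - 9*q^2 + 6*q + 16)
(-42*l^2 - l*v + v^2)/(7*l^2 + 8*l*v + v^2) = (-42*l^2 - l*v + v^2)/(7*l^2 + 8*l*v + v^2)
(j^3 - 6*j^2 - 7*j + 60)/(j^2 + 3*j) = j - 9 + 20/j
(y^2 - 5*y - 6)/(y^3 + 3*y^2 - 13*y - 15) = (y - 6)/(y^2 + 2*y - 15)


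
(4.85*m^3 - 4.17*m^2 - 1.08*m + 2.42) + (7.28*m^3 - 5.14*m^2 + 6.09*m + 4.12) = 12.13*m^3 - 9.31*m^2 + 5.01*m + 6.54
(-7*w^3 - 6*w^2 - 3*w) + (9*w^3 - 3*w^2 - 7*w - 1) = 2*w^3 - 9*w^2 - 10*w - 1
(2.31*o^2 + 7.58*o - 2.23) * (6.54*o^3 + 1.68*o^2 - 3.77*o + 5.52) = 15.1074*o^5 + 53.454*o^4 - 10.5585*o^3 - 19.5718*o^2 + 50.2487*o - 12.3096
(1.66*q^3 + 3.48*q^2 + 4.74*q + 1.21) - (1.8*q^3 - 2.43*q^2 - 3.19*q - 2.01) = -0.14*q^3 + 5.91*q^2 + 7.93*q + 3.22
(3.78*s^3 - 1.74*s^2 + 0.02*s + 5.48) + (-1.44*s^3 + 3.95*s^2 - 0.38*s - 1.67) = 2.34*s^3 + 2.21*s^2 - 0.36*s + 3.81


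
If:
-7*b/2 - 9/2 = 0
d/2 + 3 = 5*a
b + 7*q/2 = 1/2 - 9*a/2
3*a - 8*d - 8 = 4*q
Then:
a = 1860/3521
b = -9/7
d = -2526/3521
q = -85/503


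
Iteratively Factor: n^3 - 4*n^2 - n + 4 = (n - 4)*(n^2 - 1) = (n - 4)*(n - 1)*(n + 1)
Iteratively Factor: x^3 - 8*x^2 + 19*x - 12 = (x - 1)*(x^2 - 7*x + 12) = (x - 3)*(x - 1)*(x - 4)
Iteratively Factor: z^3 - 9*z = (z)*(z^2 - 9) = z*(z + 3)*(z - 3)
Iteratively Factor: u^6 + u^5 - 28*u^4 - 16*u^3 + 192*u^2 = (u + 4)*(u^5 - 3*u^4 - 16*u^3 + 48*u^2) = u*(u + 4)*(u^4 - 3*u^3 - 16*u^2 + 48*u) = u*(u + 4)^2*(u^3 - 7*u^2 + 12*u) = u*(u - 4)*(u + 4)^2*(u^2 - 3*u) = u*(u - 4)*(u - 3)*(u + 4)^2*(u)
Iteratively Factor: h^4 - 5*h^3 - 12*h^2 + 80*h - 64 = (h - 1)*(h^3 - 4*h^2 - 16*h + 64) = (h - 4)*(h - 1)*(h^2 - 16) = (h - 4)*(h - 1)*(h + 4)*(h - 4)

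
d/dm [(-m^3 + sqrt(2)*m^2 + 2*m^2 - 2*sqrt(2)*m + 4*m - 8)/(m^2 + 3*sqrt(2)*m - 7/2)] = 2*(-2*m^4 - 12*sqrt(2)*m^3 + 16*sqrt(2)*m^2 + 25*m^2 - 14*sqrt(2)*m + 4*m - 28 + 62*sqrt(2))/(4*m^4 + 24*sqrt(2)*m^3 + 44*m^2 - 84*sqrt(2)*m + 49)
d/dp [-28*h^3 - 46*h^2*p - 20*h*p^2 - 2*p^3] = -46*h^2 - 40*h*p - 6*p^2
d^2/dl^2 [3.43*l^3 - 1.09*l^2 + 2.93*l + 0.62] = 20.58*l - 2.18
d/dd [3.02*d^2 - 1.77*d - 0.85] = 6.04*d - 1.77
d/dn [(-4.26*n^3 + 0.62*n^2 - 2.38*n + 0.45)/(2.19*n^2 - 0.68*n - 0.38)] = (-9.3294*n^4 + 5.7936*n^3 + 9.647*n^2 - 2.4422*n + 1.2104)/(4.7961*n^4 - 2.9784*n^3 - 1.202*n^2 + 0.5168*n + 0.1444)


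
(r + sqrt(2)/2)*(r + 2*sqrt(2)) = r^2 + 5*sqrt(2)*r/2 + 2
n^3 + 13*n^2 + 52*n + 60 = (n + 2)*(n + 5)*(n + 6)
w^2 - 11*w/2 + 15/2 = (w - 3)*(w - 5/2)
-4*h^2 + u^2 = (-2*h + u)*(2*h + u)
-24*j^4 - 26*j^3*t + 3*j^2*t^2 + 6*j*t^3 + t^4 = (-2*j + t)*(j + t)*(3*j + t)*(4*j + t)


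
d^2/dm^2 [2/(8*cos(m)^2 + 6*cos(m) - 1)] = 4*(-128*sin(m)^4 + 98*sin(m)^2 + 87*cos(m) - 18*cos(3*m) + 74)/(-8*sin(m)^2 + 6*cos(m) + 7)^3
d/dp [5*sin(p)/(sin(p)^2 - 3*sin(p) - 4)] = 5*(cos(p)^2 - 5)*cos(p)/((sin(p) - 4)^2*(sin(p) + 1)^2)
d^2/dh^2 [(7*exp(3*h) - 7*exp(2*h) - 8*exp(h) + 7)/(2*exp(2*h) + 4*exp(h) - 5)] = (28*exp(6*h) + 168*exp(5*h) + 332*exp(4*h) - 1756*exp(3*h) + 1683*exp(2*h) - 468*exp(h) - 60)*exp(h)/(8*exp(6*h) + 48*exp(5*h) + 36*exp(4*h) - 176*exp(3*h) - 90*exp(2*h) + 300*exp(h) - 125)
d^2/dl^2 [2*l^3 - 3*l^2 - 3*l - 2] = 12*l - 6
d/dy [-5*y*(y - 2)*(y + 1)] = -15*y^2 + 10*y + 10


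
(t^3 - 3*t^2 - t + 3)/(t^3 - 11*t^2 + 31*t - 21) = (t + 1)/(t - 7)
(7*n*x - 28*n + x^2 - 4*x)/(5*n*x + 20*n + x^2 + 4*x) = (7*n*x - 28*n + x^2 - 4*x)/(5*n*x + 20*n + x^2 + 4*x)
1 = 1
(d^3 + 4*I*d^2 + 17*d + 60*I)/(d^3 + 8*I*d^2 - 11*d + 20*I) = (d^2 - I*d + 12)/(d^2 + 3*I*d + 4)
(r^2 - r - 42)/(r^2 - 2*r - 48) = (r - 7)/(r - 8)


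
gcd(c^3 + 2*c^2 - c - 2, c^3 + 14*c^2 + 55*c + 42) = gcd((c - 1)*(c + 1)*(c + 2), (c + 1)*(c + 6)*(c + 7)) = c + 1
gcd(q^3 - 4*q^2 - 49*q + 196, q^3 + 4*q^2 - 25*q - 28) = q^2 + 3*q - 28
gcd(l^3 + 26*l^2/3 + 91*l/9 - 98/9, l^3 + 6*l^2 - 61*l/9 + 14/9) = l^2 + 19*l/3 - 14/3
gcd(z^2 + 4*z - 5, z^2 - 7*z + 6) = z - 1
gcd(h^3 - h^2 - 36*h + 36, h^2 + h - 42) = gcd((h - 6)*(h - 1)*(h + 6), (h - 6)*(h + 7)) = h - 6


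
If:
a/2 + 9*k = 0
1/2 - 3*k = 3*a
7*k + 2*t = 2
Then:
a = 3/17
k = -1/102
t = 211/204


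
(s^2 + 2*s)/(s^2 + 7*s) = (s + 2)/(s + 7)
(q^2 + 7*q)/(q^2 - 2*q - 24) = q*(q + 7)/(q^2 - 2*q - 24)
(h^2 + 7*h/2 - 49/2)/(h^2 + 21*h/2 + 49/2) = (2*h - 7)/(2*h + 7)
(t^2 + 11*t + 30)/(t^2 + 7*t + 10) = (t + 6)/(t + 2)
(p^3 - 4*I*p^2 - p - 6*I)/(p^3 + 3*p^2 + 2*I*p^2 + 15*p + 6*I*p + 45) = (p^2 - I*p + 2)/(p^2 + p*(3 + 5*I) + 15*I)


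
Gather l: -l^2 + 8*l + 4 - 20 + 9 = -l^2 + 8*l - 7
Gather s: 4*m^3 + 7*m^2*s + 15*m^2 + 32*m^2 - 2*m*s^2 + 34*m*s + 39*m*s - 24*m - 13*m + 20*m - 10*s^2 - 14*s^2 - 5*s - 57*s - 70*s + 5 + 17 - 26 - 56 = 4*m^3 + 47*m^2 - 17*m + s^2*(-2*m - 24) + s*(7*m^2 + 73*m - 132) - 60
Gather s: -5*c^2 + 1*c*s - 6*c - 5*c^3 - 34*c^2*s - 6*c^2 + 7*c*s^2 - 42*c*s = -5*c^3 - 11*c^2 + 7*c*s^2 - 6*c + s*(-34*c^2 - 41*c)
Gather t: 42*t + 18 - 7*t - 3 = 35*t + 15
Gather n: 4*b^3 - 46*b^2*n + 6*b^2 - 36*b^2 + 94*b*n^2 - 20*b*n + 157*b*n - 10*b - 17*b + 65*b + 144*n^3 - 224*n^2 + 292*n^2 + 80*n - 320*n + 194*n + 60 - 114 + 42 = 4*b^3 - 30*b^2 + 38*b + 144*n^3 + n^2*(94*b + 68) + n*(-46*b^2 + 137*b - 46) - 12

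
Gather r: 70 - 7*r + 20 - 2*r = 90 - 9*r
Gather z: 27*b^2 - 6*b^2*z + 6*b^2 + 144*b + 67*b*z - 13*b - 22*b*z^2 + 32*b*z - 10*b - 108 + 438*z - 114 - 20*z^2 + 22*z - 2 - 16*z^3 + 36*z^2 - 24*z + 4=33*b^2 + 121*b - 16*z^3 + z^2*(16 - 22*b) + z*(-6*b^2 + 99*b + 436) - 220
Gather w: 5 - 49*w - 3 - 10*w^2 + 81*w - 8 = -10*w^2 + 32*w - 6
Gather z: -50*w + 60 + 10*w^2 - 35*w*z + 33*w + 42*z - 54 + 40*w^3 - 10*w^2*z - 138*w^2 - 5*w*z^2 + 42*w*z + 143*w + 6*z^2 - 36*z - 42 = 40*w^3 - 128*w^2 + 126*w + z^2*(6 - 5*w) + z*(-10*w^2 + 7*w + 6) - 36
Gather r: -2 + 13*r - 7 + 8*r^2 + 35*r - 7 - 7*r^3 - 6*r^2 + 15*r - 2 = -7*r^3 + 2*r^2 + 63*r - 18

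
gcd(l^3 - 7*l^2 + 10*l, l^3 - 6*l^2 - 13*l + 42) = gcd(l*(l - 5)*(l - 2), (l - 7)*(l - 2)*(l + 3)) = l - 2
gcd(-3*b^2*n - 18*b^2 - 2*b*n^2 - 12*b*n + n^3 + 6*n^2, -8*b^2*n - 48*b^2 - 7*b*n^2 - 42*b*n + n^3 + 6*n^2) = b*n + 6*b + n^2 + 6*n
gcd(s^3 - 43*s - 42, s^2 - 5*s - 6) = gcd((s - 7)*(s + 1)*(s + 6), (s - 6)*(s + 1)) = s + 1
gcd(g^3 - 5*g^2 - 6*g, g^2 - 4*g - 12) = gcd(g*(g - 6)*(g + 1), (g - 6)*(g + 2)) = g - 6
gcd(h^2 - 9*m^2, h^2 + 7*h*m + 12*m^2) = h + 3*m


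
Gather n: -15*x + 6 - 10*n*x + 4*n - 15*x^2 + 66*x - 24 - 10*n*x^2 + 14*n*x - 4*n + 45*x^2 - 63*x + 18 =n*(-10*x^2 + 4*x) + 30*x^2 - 12*x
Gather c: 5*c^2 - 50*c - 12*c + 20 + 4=5*c^2 - 62*c + 24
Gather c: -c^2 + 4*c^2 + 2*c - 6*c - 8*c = 3*c^2 - 12*c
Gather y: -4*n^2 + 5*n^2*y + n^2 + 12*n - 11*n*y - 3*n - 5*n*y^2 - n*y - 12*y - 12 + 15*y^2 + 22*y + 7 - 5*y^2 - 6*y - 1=-3*n^2 + 9*n + y^2*(10 - 5*n) + y*(5*n^2 - 12*n + 4) - 6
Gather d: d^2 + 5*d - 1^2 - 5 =d^2 + 5*d - 6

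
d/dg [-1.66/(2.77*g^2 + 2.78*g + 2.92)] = (9.1964*g + 4.6148)/(2.77*g^2 + 2.78*g + 2.92)^2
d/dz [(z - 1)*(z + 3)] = 2*z + 2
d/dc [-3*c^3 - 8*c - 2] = -9*c^2 - 8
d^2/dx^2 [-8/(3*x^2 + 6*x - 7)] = 48*(3*x^2 + 6*x - 12*(x + 1)^2 - 7)/(3*x^2 + 6*x - 7)^3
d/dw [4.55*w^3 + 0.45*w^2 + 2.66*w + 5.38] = 13.65*w^2 + 0.9*w + 2.66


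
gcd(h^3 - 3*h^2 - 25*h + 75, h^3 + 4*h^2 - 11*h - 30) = h^2 + 2*h - 15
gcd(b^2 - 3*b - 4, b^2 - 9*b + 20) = b - 4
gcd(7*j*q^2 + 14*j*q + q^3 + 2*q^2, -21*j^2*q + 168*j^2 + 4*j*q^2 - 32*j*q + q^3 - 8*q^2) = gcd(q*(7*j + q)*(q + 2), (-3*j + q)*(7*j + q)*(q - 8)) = 7*j + q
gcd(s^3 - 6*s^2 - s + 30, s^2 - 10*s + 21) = s - 3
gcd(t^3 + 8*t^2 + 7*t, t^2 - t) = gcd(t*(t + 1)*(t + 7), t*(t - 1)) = t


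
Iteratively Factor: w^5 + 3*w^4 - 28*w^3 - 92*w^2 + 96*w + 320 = (w + 4)*(w^4 - w^3 - 24*w^2 + 4*w + 80) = (w - 2)*(w + 4)*(w^3 + w^2 - 22*w - 40) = (w - 2)*(w + 4)^2*(w^2 - 3*w - 10) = (w - 5)*(w - 2)*(w + 4)^2*(w + 2)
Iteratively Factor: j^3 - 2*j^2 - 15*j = (j - 5)*(j^2 + 3*j) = j*(j - 5)*(j + 3)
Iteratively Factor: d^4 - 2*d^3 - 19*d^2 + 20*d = (d)*(d^3 - 2*d^2 - 19*d + 20) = d*(d - 1)*(d^2 - d - 20) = d*(d - 5)*(d - 1)*(d + 4)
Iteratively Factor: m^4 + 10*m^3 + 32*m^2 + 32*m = (m + 4)*(m^3 + 6*m^2 + 8*m) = (m + 2)*(m + 4)*(m^2 + 4*m) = (m + 2)*(m + 4)^2*(m)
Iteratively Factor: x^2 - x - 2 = (x + 1)*(x - 2)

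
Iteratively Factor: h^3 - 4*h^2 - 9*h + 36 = (h - 3)*(h^2 - h - 12) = (h - 4)*(h - 3)*(h + 3)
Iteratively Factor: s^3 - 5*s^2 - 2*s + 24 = (s + 2)*(s^2 - 7*s + 12) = (s - 4)*(s + 2)*(s - 3)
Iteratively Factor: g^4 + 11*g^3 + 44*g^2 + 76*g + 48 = (g + 3)*(g^3 + 8*g^2 + 20*g + 16) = (g + 3)*(g + 4)*(g^2 + 4*g + 4) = (g + 2)*(g + 3)*(g + 4)*(g + 2)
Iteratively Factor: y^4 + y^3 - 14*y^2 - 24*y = (y)*(y^3 + y^2 - 14*y - 24) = y*(y - 4)*(y^2 + 5*y + 6) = y*(y - 4)*(y + 2)*(y + 3)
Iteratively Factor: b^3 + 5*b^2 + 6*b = (b + 2)*(b^2 + 3*b) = (b + 2)*(b + 3)*(b)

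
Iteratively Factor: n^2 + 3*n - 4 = (n - 1)*(n + 4)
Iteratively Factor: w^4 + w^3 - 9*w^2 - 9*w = (w - 3)*(w^3 + 4*w^2 + 3*w) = (w - 3)*(w + 3)*(w^2 + w) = w*(w - 3)*(w + 3)*(w + 1)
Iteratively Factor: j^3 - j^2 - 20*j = (j - 5)*(j^2 + 4*j) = j*(j - 5)*(j + 4)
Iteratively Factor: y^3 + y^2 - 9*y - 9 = (y + 3)*(y^2 - 2*y - 3) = (y - 3)*(y + 3)*(y + 1)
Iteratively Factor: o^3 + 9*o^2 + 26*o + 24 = (o + 3)*(o^2 + 6*o + 8) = (o + 2)*(o + 3)*(o + 4)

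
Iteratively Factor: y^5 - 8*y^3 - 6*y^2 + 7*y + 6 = (y + 1)*(y^4 - y^3 - 7*y^2 + y + 6) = (y - 3)*(y + 1)*(y^3 + 2*y^2 - y - 2) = (y - 3)*(y + 1)*(y + 2)*(y^2 - 1) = (y - 3)*(y + 1)^2*(y + 2)*(y - 1)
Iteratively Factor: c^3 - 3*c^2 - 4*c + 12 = (c - 2)*(c^2 - c - 6) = (c - 2)*(c + 2)*(c - 3)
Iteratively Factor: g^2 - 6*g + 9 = (g - 3)*(g - 3)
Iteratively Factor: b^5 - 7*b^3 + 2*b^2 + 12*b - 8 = (b + 2)*(b^4 - 2*b^3 - 3*b^2 + 8*b - 4) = (b - 2)*(b + 2)*(b^3 - 3*b + 2) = (b - 2)*(b - 1)*(b + 2)*(b^2 + b - 2) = (b - 2)*(b - 1)^2*(b + 2)*(b + 2)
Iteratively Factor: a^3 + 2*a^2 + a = (a)*(a^2 + 2*a + 1) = a*(a + 1)*(a + 1)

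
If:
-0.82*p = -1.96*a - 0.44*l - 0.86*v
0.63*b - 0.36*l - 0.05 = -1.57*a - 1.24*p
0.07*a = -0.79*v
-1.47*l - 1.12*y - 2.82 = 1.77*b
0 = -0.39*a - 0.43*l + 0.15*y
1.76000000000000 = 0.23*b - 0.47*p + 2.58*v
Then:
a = -0.38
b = 3.59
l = -1.72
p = -1.80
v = 0.03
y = -5.93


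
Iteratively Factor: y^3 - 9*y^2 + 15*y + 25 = (y + 1)*(y^2 - 10*y + 25) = (y - 5)*(y + 1)*(y - 5)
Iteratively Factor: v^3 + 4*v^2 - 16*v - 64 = (v + 4)*(v^2 - 16) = (v - 4)*(v + 4)*(v + 4)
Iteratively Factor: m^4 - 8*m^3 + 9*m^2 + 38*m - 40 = (m - 5)*(m^3 - 3*m^2 - 6*m + 8) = (m - 5)*(m + 2)*(m^2 - 5*m + 4) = (m - 5)*(m - 4)*(m + 2)*(m - 1)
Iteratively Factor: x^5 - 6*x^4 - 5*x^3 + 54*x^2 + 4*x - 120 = (x - 3)*(x^4 - 3*x^3 - 14*x^2 + 12*x + 40) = (x - 3)*(x - 2)*(x^3 - x^2 - 16*x - 20) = (x - 5)*(x - 3)*(x - 2)*(x^2 + 4*x + 4) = (x - 5)*(x - 3)*(x - 2)*(x + 2)*(x + 2)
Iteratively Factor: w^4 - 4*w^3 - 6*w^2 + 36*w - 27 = (w - 1)*(w^3 - 3*w^2 - 9*w + 27) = (w - 1)*(w + 3)*(w^2 - 6*w + 9) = (w - 3)*(w - 1)*(w + 3)*(w - 3)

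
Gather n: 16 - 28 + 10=-2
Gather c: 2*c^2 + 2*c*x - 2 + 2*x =2*c^2 + 2*c*x + 2*x - 2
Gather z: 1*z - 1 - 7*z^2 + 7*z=-7*z^2 + 8*z - 1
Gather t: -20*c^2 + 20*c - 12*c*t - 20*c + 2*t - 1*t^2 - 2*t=-20*c^2 - 12*c*t - t^2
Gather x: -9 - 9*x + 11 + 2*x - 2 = -7*x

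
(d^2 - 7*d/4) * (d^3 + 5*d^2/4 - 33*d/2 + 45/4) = d^5 - d^4/2 - 299*d^3/16 + 321*d^2/8 - 315*d/16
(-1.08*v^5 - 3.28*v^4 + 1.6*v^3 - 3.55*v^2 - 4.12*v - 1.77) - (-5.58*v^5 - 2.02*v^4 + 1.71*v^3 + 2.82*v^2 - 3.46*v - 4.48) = 4.5*v^5 - 1.26*v^4 - 0.11*v^3 - 6.37*v^2 - 0.66*v + 2.71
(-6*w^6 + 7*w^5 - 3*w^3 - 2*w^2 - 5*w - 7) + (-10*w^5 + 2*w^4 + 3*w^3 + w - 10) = -6*w^6 - 3*w^5 + 2*w^4 - 2*w^2 - 4*w - 17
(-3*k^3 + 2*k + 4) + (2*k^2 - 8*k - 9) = -3*k^3 + 2*k^2 - 6*k - 5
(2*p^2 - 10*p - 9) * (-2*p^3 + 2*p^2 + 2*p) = -4*p^5 + 24*p^4 + 2*p^3 - 38*p^2 - 18*p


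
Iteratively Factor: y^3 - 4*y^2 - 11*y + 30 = (y + 3)*(y^2 - 7*y + 10) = (y - 5)*(y + 3)*(y - 2)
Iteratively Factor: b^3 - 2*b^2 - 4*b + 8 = (b - 2)*(b^2 - 4) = (b - 2)^2*(b + 2)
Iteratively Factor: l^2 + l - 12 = (l + 4)*(l - 3)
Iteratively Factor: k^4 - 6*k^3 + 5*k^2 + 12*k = (k - 3)*(k^3 - 3*k^2 - 4*k) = (k - 3)*(k + 1)*(k^2 - 4*k) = (k - 4)*(k - 3)*(k + 1)*(k)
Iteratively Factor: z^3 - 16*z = (z - 4)*(z^2 + 4*z) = (z - 4)*(z + 4)*(z)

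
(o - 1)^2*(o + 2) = o^3 - 3*o + 2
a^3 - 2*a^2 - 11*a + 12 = (a - 4)*(a - 1)*(a + 3)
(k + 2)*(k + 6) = k^2 + 8*k + 12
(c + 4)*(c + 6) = c^2 + 10*c + 24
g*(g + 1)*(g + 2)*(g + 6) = g^4 + 9*g^3 + 20*g^2 + 12*g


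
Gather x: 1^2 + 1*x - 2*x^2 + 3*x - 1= -2*x^2 + 4*x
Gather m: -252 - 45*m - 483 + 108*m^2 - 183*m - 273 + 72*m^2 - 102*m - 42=180*m^2 - 330*m - 1050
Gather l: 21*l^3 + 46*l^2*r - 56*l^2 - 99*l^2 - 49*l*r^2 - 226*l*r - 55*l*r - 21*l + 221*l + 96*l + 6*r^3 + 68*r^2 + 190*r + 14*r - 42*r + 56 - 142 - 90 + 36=21*l^3 + l^2*(46*r - 155) + l*(-49*r^2 - 281*r + 296) + 6*r^3 + 68*r^2 + 162*r - 140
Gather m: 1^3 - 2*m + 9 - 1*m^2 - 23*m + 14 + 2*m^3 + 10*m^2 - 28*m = 2*m^3 + 9*m^2 - 53*m + 24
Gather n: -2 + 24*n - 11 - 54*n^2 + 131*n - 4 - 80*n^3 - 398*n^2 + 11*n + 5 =-80*n^3 - 452*n^2 + 166*n - 12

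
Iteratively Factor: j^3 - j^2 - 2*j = (j + 1)*(j^2 - 2*j) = (j - 2)*(j + 1)*(j)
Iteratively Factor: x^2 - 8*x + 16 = (x - 4)*(x - 4)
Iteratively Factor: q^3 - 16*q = (q + 4)*(q^2 - 4*q) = q*(q + 4)*(q - 4)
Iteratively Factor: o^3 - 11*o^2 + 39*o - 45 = (o - 3)*(o^2 - 8*o + 15) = (o - 3)^2*(o - 5)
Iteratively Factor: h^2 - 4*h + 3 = (h - 1)*(h - 3)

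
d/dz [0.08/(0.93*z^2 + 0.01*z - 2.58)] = (-0.1488*z - 0.0008)/(0.93*z^2 + 0.01*z - 2.58)^2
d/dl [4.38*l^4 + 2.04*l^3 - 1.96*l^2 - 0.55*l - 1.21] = 17.52*l^3 + 6.12*l^2 - 3.92*l - 0.55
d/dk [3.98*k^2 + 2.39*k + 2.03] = 7.96*k + 2.39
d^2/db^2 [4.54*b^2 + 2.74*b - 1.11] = 9.08000000000000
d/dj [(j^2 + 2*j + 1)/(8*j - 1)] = 2*(4*j^2 - j - 5)/(64*j^2 - 16*j + 1)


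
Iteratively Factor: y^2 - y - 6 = (y + 2)*(y - 3)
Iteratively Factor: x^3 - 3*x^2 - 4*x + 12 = (x + 2)*(x^2 - 5*x + 6) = (x - 3)*(x + 2)*(x - 2)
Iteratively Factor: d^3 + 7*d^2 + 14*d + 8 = (d + 1)*(d^2 + 6*d + 8) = (d + 1)*(d + 4)*(d + 2)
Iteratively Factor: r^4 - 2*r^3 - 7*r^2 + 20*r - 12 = (r - 1)*(r^3 - r^2 - 8*r + 12) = (r - 1)*(r + 3)*(r^2 - 4*r + 4) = (r - 2)*(r - 1)*(r + 3)*(r - 2)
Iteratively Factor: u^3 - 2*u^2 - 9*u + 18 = (u + 3)*(u^2 - 5*u + 6) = (u - 3)*(u + 3)*(u - 2)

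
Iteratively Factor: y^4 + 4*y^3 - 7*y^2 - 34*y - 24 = (y - 3)*(y^3 + 7*y^2 + 14*y + 8) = (y - 3)*(y + 1)*(y^2 + 6*y + 8) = (y - 3)*(y + 1)*(y + 4)*(y + 2)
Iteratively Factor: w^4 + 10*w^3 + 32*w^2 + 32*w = (w + 4)*(w^3 + 6*w^2 + 8*w) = (w + 4)^2*(w^2 + 2*w) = w*(w + 4)^2*(w + 2)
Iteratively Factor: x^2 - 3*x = (x)*(x - 3)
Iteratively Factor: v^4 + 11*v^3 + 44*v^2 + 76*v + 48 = (v + 3)*(v^3 + 8*v^2 + 20*v + 16) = (v + 2)*(v + 3)*(v^2 + 6*v + 8) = (v + 2)*(v + 3)*(v + 4)*(v + 2)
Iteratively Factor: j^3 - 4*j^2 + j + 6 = (j + 1)*(j^2 - 5*j + 6) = (j - 2)*(j + 1)*(j - 3)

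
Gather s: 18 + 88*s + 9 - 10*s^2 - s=-10*s^2 + 87*s + 27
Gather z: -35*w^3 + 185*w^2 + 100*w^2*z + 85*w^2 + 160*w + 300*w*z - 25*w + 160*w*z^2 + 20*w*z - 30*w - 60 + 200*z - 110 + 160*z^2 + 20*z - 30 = -35*w^3 + 270*w^2 + 105*w + z^2*(160*w + 160) + z*(100*w^2 + 320*w + 220) - 200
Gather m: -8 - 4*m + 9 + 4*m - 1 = 0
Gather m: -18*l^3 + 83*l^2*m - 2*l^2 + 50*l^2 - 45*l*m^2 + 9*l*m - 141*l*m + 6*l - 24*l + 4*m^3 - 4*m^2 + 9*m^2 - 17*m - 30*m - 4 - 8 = -18*l^3 + 48*l^2 - 18*l + 4*m^3 + m^2*(5 - 45*l) + m*(83*l^2 - 132*l - 47) - 12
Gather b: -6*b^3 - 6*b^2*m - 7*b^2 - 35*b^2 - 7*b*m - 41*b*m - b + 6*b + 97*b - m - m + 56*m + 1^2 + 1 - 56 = -6*b^3 + b^2*(-6*m - 42) + b*(102 - 48*m) + 54*m - 54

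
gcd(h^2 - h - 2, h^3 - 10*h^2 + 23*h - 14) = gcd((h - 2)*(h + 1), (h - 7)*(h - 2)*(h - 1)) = h - 2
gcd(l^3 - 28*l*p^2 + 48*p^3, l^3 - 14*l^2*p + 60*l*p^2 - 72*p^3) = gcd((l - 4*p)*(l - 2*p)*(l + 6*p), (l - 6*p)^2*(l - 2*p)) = -l + 2*p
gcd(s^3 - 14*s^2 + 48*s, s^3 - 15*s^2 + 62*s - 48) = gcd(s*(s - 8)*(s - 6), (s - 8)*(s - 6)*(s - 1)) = s^2 - 14*s + 48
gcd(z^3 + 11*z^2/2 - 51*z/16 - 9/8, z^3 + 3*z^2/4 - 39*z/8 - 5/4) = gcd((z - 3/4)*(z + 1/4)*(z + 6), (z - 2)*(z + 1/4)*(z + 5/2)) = z + 1/4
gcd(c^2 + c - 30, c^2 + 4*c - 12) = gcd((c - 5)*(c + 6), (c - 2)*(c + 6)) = c + 6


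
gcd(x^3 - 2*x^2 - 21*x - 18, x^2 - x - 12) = x + 3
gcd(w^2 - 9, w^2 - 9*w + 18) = w - 3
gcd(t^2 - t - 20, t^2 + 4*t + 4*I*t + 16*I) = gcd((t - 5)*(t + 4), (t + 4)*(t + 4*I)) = t + 4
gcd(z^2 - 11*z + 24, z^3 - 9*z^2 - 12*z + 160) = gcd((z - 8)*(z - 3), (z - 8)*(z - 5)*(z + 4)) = z - 8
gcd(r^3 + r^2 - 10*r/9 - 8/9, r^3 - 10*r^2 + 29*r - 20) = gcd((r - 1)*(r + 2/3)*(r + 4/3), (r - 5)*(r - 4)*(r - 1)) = r - 1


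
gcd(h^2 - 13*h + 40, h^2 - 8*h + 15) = h - 5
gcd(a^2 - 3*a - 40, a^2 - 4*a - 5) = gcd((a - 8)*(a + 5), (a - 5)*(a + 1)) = 1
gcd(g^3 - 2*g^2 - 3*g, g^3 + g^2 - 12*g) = g^2 - 3*g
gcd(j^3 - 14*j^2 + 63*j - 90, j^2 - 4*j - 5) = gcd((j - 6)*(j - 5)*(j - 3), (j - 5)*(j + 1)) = j - 5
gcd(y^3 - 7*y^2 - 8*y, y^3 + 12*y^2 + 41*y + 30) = y + 1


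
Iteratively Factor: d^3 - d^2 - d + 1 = (d - 1)*(d^2 - 1) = (d - 1)^2*(d + 1)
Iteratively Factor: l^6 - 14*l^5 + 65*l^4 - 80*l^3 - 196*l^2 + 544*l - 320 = (l - 4)*(l^5 - 10*l^4 + 25*l^3 + 20*l^2 - 116*l + 80) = (l - 5)*(l - 4)*(l^4 - 5*l^3 + 20*l - 16) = (l - 5)*(l - 4)*(l - 1)*(l^3 - 4*l^2 - 4*l + 16) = (l - 5)*(l - 4)*(l - 1)*(l + 2)*(l^2 - 6*l + 8) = (l - 5)*(l - 4)*(l - 2)*(l - 1)*(l + 2)*(l - 4)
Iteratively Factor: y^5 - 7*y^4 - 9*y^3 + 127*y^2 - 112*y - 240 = (y - 4)*(y^4 - 3*y^3 - 21*y^2 + 43*y + 60) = (y - 5)*(y - 4)*(y^3 + 2*y^2 - 11*y - 12) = (y - 5)*(y - 4)*(y - 3)*(y^2 + 5*y + 4) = (y - 5)*(y - 4)*(y - 3)*(y + 4)*(y + 1)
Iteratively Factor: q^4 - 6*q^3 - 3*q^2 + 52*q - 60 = (q - 5)*(q^3 - q^2 - 8*q + 12) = (q - 5)*(q - 2)*(q^2 + q - 6) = (q - 5)*(q - 2)^2*(q + 3)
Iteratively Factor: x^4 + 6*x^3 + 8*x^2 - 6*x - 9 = (x + 3)*(x^3 + 3*x^2 - x - 3) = (x - 1)*(x + 3)*(x^2 + 4*x + 3) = (x - 1)*(x + 3)^2*(x + 1)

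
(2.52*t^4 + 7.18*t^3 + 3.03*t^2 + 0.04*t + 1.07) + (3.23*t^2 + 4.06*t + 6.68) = 2.52*t^4 + 7.18*t^3 + 6.26*t^2 + 4.1*t + 7.75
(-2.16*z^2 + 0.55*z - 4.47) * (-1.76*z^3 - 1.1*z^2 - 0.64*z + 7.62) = 3.8016*z^5 + 1.408*z^4 + 8.6446*z^3 - 11.8942*z^2 + 7.0518*z - 34.0614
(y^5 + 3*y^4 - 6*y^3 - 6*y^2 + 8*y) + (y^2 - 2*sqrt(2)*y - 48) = y^5 + 3*y^4 - 6*y^3 - 5*y^2 - 2*sqrt(2)*y + 8*y - 48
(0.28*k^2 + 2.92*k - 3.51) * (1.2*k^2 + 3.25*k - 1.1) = 0.336*k^4 + 4.414*k^3 + 4.97*k^2 - 14.6195*k + 3.861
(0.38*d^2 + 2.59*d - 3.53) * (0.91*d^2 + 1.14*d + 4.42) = 0.3458*d^4 + 2.7901*d^3 + 1.4199*d^2 + 7.4236*d - 15.6026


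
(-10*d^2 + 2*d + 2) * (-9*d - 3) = 90*d^3 + 12*d^2 - 24*d - 6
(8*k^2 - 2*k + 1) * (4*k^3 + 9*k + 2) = 32*k^5 - 8*k^4 + 76*k^3 - 2*k^2 + 5*k + 2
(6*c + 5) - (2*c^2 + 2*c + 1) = -2*c^2 + 4*c + 4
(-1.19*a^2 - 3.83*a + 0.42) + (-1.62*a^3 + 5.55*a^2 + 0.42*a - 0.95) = -1.62*a^3 + 4.36*a^2 - 3.41*a - 0.53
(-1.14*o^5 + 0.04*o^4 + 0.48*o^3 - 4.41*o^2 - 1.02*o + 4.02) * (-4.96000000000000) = 5.6544*o^5 - 0.1984*o^4 - 2.3808*o^3 + 21.8736*o^2 + 5.0592*o - 19.9392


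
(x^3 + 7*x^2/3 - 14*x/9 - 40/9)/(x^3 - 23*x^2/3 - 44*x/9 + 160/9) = (x + 2)/(x - 8)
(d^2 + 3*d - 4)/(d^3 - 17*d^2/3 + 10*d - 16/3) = 3*(d + 4)/(3*d^2 - 14*d + 16)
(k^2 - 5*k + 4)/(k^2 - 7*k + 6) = (k - 4)/(k - 6)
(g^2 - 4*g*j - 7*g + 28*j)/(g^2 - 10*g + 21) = (g - 4*j)/(g - 3)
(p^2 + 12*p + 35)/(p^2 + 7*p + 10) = (p + 7)/(p + 2)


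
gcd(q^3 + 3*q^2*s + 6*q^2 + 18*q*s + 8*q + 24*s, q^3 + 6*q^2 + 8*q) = q^2 + 6*q + 8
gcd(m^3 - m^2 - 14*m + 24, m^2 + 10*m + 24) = m + 4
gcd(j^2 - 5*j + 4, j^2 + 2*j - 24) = j - 4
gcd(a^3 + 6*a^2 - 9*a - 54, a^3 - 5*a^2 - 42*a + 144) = a^2 + 3*a - 18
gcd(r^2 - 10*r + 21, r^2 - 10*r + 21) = r^2 - 10*r + 21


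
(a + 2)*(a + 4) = a^2 + 6*a + 8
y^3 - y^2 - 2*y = y*(y - 2)*(y + 1)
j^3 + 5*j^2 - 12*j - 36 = (j - 3)*(j + 2)*(j + 6)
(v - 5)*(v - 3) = v^2 - 8*v + 15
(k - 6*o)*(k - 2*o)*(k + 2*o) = k^3 - 6*k^2*o - 4*k*o^2 + 24*o^3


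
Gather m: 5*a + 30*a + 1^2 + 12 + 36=35*a + 49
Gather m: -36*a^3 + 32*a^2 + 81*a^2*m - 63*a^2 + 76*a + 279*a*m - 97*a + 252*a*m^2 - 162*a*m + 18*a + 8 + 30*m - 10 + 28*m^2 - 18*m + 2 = -36*a^3 - 31*a^2 - 3*a + m^2*(252*a + 28) + m*(81*a^2 + 117*a + 12)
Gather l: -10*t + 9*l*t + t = 9*l*t - 9*t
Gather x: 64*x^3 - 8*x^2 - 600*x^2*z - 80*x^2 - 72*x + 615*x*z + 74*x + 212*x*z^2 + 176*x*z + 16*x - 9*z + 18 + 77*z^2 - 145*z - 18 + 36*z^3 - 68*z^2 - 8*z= 64*x^3 + x^2*(-600*z - 88) + x*(212*z^2 + 791*z + 18) + 36*z^3 + 9*z^2 - 162*z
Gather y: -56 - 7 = -63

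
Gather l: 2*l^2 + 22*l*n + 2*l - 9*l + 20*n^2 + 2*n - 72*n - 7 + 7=2*l^2 + l*(22*n - 7) + 20*n^2 - 70*n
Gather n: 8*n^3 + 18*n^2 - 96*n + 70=8*n^3 + 18*n^2 - 96*n + 70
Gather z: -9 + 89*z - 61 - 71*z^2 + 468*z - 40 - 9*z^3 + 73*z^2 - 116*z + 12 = -9*z^3 + 2*z^2 + 441*z - 98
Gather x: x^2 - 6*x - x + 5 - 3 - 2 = x^2 - 7*x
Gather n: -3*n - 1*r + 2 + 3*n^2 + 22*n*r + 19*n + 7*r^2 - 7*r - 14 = 3*n^2 + n*(22*r + 16) + 7*r^2 - 8*r - 12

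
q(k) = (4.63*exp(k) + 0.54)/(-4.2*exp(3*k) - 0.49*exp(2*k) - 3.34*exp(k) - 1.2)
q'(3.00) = 0.01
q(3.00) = 0.00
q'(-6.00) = -0.00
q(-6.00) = -0.46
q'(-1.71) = -0.17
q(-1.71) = -0.75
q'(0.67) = 0.38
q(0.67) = -0.23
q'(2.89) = 0.01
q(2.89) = -0.00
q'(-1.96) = -0.17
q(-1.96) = -0.70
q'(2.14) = 0.03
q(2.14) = -0.02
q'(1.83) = 0.05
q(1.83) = -0.03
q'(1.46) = 0.11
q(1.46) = -0.06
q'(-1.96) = -0.17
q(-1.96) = -0.70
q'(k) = (4.63*exp(k) + 0.54)*(12.6*exp(3*k) + 0.98*exp(2*k) + 3.34*exp(k))/(-4.2*exp(3*k) - 0.49*exp(2*k) - 3.34*exp(k) - 1.2)^2 + 4.63*exp(k)/(-4.2*exp(3*k) - 0.49*exp(2*k) - 3.34*exp(k) - 1.2)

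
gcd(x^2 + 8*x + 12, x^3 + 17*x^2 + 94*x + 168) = x + 6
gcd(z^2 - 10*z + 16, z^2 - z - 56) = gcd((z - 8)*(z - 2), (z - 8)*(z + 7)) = z - 8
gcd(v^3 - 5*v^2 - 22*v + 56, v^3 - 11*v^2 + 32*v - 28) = v^2 - 9*v + 14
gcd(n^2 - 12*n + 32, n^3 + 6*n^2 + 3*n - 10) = 1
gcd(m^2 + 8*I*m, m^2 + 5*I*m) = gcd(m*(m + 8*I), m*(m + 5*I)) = m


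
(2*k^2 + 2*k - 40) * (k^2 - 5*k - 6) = 2*k^4 - 8*k^3 - 62*k^2 + 188*k + 240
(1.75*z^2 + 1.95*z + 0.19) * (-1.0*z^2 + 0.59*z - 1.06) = -1.75*z^4 - 0.9175*z^3 - 0.8945*z^2 - 1.9549*z - 0.2014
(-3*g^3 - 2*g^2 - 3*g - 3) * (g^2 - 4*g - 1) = -3*g^5 + 10*g^4 + 8*g^3 + 11*g^2 + 15*g + 3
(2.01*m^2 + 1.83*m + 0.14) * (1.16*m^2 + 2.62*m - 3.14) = 2.3316*m^4 + 7.389*m^3 - 1.3544*m^2 - 5.3794*m - 0.4396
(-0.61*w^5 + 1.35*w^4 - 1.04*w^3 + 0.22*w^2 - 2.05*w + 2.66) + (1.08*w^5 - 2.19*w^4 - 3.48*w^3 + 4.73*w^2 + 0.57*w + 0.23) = 0.47*w^5 - 0.84*w^4 - 4.52*w^3 + 4.95*w^2 - 1.48*w + 2.89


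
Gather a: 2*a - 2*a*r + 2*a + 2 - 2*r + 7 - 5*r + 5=a*(4 - 2*r) - 7*r + 14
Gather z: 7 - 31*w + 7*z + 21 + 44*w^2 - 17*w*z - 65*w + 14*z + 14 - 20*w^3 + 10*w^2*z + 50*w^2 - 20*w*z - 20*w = -20*w^3 + 94*w^2 - 116*w + z*(10*w^2 - 37*w + 21) + 42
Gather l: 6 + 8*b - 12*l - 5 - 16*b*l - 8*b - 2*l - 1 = l*(-16*b - 14)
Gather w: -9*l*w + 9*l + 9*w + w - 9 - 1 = 9*l + w*(10 - 9*l) - 10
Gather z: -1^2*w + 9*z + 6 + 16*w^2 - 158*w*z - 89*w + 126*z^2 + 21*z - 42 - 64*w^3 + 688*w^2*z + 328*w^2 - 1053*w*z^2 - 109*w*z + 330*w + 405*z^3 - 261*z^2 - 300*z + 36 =-64*w^3 + 344*w^2 + 240*w + 405*z^3 + z^2*(-1053*w - 135) + z*(688*w^2 - 267*w - 270)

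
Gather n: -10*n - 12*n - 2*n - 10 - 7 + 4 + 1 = -24*n - 12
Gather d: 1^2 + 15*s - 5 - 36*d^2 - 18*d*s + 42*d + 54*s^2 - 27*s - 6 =-36*d^2 + d*(42 - 18*s) + 54*s^2 - 12*s - 10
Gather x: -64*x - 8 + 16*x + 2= -48*x - 6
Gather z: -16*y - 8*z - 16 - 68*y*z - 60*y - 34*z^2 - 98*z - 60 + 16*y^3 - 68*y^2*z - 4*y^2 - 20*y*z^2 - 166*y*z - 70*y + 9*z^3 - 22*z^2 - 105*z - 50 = 16*y^3 - 4*y^2 - 146*y + 9*z^3 + z^2*(-20*y - 56) + z*(-68*y^2 - 234*y - 211) - 126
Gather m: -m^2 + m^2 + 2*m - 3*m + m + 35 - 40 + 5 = 0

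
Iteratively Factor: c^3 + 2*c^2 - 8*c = (c)*(c^2 + 2*c - 8) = c*(c + 4)*(c - 2)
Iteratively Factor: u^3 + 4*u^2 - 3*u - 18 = (u + 3)*(u^2 + u - 6) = (u + 3)^2*(u - 2)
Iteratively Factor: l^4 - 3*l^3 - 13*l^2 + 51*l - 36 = (l - 1)*(l^3 - 2*l^2 - 15*l + 36) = (l - 1)*(l + 4)*(l^2 - 6*l + 9) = (l - 3)*(l - 1)*(l + 4)*(l - 3)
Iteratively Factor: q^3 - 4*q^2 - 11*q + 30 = (q - 2)*(q^2 - 2*q - 15) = (q - 5)*(q - 2)*(q + 3)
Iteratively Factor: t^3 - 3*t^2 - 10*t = (t - 5)*(t^2 + 2*t) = t*(t - 5)*(t + 2)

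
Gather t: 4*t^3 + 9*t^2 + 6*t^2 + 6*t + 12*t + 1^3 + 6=4*t^3 + 15*t^2 + 18*t + 7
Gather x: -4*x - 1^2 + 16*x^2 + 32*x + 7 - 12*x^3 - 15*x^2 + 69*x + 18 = -12*x^3 + x^2 + 97*x + 24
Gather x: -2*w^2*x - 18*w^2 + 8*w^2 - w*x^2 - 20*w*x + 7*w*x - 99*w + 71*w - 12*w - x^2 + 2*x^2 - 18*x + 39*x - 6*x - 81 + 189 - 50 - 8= -10*w^2 - 40*w + x^2*(1 - w) + x*(-2*w^2 - 13*w + 15) + 50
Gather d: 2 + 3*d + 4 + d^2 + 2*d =d^2 + 5*d + 6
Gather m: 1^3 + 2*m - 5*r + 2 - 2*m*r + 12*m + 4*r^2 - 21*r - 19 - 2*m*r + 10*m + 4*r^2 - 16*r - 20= m*(24 - 4*r) + 8*r^2 - 42*r - 36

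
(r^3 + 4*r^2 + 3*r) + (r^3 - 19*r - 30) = 2*r^3 + 4*r^2 - 16*r - 30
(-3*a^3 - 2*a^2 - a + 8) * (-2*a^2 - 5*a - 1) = 6*a^5 + 19*a^4 + 15*a^3 - 9*a^2 - 39*a - 8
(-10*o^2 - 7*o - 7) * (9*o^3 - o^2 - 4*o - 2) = -90*o^5 - 53*o^4 - 16*o^3 + 55*o^2 + 42*o + 14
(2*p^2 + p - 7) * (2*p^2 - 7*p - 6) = 4*p^4 - 12*p^3 - 33*p^2 + 43*p + 42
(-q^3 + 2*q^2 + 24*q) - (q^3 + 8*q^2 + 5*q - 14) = -2*q^3 - 6*q^2 + 19*q + 14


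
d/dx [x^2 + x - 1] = 2*x + 1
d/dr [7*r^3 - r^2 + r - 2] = 21*r^2 - 2*r + 1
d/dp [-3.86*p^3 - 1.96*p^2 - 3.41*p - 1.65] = -11.58*p^2 - 3.92*p - 3.41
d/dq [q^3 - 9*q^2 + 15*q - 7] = 3*q^2 - 18*q + 15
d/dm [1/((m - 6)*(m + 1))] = (5 - 2*m)/(m^4 - 10*m^3 + 13*m^2 + 60*m + 36)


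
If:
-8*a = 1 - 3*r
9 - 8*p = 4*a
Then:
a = 3*r/8 - 1/8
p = 19/16 - 3*r/16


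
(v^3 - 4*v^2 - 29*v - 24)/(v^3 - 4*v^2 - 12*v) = (-v^3 + 4*v^2 + 29*v + 24)/(v*(-v^2 + 4*v + 12))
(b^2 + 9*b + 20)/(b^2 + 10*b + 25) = (b + 4)/(b + 5)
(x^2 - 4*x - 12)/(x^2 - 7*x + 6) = (x + 2)/(x - 1)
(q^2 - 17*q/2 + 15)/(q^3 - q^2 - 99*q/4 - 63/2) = 2*(2*q - 5)/(4*q^2 + 20*q + 21)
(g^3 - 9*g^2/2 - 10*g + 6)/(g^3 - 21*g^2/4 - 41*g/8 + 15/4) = 4*(g + 2)/(4*g + 5)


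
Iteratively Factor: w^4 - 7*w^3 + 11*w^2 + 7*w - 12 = (w + 1)*(w^3 - 8*w^2 + 19*w - 12) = (w - 1)*(w + 1)*(w^2 - 7*w + 12) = (w - 3)*(w - 1)*(w + 1)*(w - 4)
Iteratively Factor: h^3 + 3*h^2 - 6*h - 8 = (h + 4)*(h^2 - h - 2) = (h - 2)*(h + 4)*(h + 1)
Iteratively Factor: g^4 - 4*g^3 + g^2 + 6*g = (g + 1)*(g^3 - 5*g^2 + 6*g) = (g - 3)*(g + 1)*(g^2 - 2*g) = (g - 3)*(g - 2)*(g + 1)*(g)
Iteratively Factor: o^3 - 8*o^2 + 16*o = (o - 4)*(o^2 - 4*o) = (o - 4)^2*(o)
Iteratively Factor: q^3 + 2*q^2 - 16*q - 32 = (q - 4)*(q^2 + 6*q + 8) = (q - 4)*(q + 2)*(q + 4)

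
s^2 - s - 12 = (s - 4)*(s + 3)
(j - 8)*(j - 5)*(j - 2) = j^3 - 15*j^2 + 66*j - 80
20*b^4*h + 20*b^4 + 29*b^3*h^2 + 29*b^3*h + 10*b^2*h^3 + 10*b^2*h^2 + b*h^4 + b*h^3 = (b + h)*(4*b + h)*(5*b + h)*(b*h + b)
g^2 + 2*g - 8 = (g - 2)*(g + 4)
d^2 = d^2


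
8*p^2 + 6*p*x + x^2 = (2*p + x)*(4*p + x)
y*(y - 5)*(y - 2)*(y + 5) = y^4 - 2*y^3 - 25*y^2 + 50*y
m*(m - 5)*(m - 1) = m^3 - 6*m^2 + 5*m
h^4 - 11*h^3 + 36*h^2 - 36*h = h*(h - 6)*(h - 3)*(h - 2)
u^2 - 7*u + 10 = (u - 5)*(u - 2)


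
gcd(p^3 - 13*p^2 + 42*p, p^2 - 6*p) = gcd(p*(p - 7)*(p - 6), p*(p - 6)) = p^2 - 6*p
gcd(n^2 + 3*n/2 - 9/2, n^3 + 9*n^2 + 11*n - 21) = n + 3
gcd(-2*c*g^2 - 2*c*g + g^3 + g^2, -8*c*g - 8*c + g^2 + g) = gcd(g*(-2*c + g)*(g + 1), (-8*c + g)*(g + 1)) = g + 1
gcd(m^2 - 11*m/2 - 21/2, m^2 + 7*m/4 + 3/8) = m + 3/2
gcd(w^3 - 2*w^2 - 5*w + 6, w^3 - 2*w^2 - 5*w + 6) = w^3 - 2*w^2 - 5*w + 6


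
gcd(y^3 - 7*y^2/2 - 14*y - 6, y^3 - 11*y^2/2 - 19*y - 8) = y^2 + 5*y/2 + 1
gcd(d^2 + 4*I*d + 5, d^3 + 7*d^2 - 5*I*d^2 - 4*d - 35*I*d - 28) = d - I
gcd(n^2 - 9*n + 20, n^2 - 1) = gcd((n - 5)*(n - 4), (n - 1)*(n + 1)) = 1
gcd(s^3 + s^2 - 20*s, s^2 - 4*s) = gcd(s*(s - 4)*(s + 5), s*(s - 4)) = s^2 - 4*s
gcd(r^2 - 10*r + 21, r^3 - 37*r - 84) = r - 7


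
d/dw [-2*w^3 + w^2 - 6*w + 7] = -6*w^2 + 2*w - 6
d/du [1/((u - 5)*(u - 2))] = (7 - 2*u)/(u^4 - 14*u^3 + 69*u^2 - 140*u + 100)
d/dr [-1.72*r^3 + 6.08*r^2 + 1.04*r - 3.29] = -5.16*r^2 + 12.16*r + 1.04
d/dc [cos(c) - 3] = -sin(c)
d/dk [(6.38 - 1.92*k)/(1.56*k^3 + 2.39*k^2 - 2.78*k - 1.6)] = (5.9904*k^3 - 25.2696*k^2 - 30.4964*k + 20.8084)/(2.4336*k^6 + 7.4568*k^5 - 2.9615*k^4 - 18.2804*k^3 + 0.0803999999999983*k^2 + 8.896*k + 2.56)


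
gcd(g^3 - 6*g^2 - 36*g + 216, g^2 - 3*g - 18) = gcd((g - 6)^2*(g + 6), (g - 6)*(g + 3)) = g - 6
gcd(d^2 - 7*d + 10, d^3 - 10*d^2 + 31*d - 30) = d^2 - 7*d + 10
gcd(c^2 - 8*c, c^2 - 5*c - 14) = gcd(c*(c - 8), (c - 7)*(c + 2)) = 1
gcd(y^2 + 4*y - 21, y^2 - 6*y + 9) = y - 3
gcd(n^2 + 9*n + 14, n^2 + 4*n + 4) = n + 2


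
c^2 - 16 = (c - 4)*(c + 4)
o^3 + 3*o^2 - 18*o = o*(o - 3)*(o + 6)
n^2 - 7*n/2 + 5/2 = (n - 5/2)*(n - 1)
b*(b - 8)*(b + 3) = b^3 - 5*b^2 - 24*b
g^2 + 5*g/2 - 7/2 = (g - 1)*(g + 7/2)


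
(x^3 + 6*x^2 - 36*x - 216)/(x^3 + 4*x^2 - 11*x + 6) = (x^2 - 36)/(x^2 - 2*x + 1)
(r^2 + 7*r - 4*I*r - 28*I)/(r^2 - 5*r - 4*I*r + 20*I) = (r + 7)/(r - 5)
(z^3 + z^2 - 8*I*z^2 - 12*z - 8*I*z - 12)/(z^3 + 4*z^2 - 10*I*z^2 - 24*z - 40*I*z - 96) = (z^2 + z*(1 - 2*I) - 2*I)/(z^2 + 4*z*(1 - I) - 16*I)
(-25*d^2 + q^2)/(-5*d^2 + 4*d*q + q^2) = (-5*d + q)/(-d + q)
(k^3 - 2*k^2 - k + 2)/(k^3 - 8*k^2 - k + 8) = (k - 2)/(k - 8)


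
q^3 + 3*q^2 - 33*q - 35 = (q - 5)*(q + 1)*(q + 7)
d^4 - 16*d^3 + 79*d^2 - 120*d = d*(d - 8)*(d - 5)*(d - 3)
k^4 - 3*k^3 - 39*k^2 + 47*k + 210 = (k - 7)*(k - 3)*(k + 2)*(k + 5)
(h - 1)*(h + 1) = h^2 - 1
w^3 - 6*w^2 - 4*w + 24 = (w - 6)*(w - 2)*(w + 2)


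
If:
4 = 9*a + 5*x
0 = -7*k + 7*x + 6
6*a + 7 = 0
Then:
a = -7/6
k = 263/70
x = 29/10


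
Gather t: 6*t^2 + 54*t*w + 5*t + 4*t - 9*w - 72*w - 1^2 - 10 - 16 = 6*t^2 + t*(54*w + 9) - 81*w - 27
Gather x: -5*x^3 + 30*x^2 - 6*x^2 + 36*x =-5*x^3 + 24*x^2 + 36*x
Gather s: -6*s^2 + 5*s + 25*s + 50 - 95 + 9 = -6*s^2 + 30*s - 36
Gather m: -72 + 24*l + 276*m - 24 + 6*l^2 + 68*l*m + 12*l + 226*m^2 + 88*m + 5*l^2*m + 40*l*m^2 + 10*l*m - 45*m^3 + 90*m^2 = 6*l^2 + 36*l - 45*m^3 + m^2*(40*l + 316) + m*(5*l^2 + 78*l + 364) - 96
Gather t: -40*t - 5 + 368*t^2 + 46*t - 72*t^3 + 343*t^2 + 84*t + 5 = -72*t^3 + 711*t^2 + 90*t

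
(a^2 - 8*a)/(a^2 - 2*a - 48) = a/(a + 6)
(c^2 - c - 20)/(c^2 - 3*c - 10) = (c + 4)/(c + 2)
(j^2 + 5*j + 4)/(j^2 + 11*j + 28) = (j + 1)/(j + 7)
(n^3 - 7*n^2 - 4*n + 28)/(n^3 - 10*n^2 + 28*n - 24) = (n^2 - 5*n - 14)/(n^2 - 8*n + 12)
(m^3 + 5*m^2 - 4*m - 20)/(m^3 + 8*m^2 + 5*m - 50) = (m + 2)/(m + 5)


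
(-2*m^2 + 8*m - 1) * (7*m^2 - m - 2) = -14*m^4 + 58*m^3 - 11*m^2 - 15*m + 2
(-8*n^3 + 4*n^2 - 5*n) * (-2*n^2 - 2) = 16*n^5 - 8*n^4 + 26*n^3 - 8*n^2 + 10*n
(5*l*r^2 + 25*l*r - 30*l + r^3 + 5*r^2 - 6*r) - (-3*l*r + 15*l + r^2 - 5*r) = 5*l*r^2 + 28*l*r - 45*l + r^3 + 4*r^2 - r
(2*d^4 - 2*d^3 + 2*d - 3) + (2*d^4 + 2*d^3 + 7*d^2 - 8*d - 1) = 4*d^4 + 7*d^2 - 6*d - 4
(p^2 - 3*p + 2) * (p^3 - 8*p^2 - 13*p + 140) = p^5 - 11*p^4 + 13*p^3 + 163*p^2 - 446*p + 280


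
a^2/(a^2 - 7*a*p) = a/(a - 7*p)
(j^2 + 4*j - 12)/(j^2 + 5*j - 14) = (j + 6)/(j + 7)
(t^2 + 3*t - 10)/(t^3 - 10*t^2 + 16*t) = (t + 5)/(t*(t - 8))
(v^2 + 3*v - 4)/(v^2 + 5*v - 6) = (v + 4)/(v + 6)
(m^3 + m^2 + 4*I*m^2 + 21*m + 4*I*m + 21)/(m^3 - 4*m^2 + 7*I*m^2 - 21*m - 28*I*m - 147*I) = (m^2 + m*(1 - 3*I) - 3*I)/(m^2 - 4*m - 21)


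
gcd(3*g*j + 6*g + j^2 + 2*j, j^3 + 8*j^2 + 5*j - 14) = j + 2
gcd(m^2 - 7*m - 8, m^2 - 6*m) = 1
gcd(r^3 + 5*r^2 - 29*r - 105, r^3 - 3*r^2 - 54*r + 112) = r + 7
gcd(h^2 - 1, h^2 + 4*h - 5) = h - 1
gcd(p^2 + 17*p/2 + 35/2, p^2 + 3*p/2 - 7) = p + 7/2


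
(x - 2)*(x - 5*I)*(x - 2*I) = x^3 - 2*x^2 - 7*I*x^2 - 10*x + 14*I*x + 20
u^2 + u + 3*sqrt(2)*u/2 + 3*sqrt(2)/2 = (u + 1)*(u + 3*sqrt(2)/2)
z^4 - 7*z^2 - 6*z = z*(z - 3)*(z + 1)*(z + 2)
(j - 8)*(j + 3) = j^2 - 5*j - 24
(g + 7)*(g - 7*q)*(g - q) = g^3 - 8*g^2*q + 7*g^2 + 7*g*q^2 - 56*g*q + 49*q^2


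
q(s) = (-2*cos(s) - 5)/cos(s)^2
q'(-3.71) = 7.48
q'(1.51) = -45041.54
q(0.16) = -7.16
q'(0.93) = -42.00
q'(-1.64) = -29755.26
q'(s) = 2*(-2*cos(s) - 5)*sin(s)/cos(s)^3 + 2*sin(s)/cos(s)^2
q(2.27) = -8.96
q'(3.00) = 1.17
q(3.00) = -3.08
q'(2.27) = 25.01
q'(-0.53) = 9.23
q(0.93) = -17.34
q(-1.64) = -1016.77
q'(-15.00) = -12.58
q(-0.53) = -9.03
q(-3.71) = -4.67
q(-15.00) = -6.03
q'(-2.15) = -45.45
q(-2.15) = -13.03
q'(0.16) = -1.98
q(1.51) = -1387.33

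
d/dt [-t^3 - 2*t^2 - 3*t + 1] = -3*t^2 - 4*t - 3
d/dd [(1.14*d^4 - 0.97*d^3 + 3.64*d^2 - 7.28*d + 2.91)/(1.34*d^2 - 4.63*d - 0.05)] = (3.0552*d^5 - 17.1344*d^4 + 8.7542*d^3 - 6.9525*d^2 - 8.1628*d + 13.8373)/(1.7956*d^4 - 12.4084*d^3 + 21.3029*d^2 + 0.463*d + 0.0025)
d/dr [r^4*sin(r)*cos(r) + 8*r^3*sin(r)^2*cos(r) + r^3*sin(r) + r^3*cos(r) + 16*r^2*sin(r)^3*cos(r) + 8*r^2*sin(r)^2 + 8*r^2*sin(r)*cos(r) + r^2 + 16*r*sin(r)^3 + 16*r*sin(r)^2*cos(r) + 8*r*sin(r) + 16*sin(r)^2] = -2*r^4*sin(r)^2 + r^4 - 24*r^3*sin(r)^3 + 4*r^3*sin(r)*cos(r) + 15*r^3*sin(r) + r^3*cos(r) - 64*r^2*sin(r)^4 + 24*r^2*sin(r)^2*cos(r) + 44*r^2*sin(r)^2 + 4*r^2*sin(r)*cos(r) + 12*sqrt(2)*r^2*sin(r)*cos(r + pi/4) + 3*sqrt(2)*r^2*sin(r + pi/4) + 8*r^2 + 32*r*sin(r)^3*cos(r) + 48*sqrt(2)*r*sin(r)^2*cos(r + pi/4) + 16*sqrt(2)*r*sin(r)*sin(r + pi/4) + 32*r*sin(r) + 8*r*cos(r) + 2*r + 16*sqrt(2)*sin(r)^2*sin(r + pi/4) + 32*sin(r)*cos(r) + 8*sin(r)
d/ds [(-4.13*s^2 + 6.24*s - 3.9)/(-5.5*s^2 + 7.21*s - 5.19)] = (4.5427*s^2 - 0.0305999999999926*s - 4.2666)/(30.25*s^4 - 79.31*s^3 + 109.0741*s^2 - 74.8398*s + 26.9361)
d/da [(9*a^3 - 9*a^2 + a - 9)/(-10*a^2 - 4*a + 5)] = (-90*a^4 - 72*a^3 + 181*a^2 - 270*a - 31)/(100*a^4 + 80*a^3 - 84*a^2 - 40*a + 25)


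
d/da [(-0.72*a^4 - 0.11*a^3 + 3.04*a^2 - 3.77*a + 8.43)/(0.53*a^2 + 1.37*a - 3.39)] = (-0.7632*a^5 - 3.0175*a^4 + 9.4618*a^3 + 7.2816*a^2 - 29.547*a + 1.2312)/(0.2809*a^4 + 1.4522*a^3 - 1.7165*a^2 - 9.2886*a + 11.4921)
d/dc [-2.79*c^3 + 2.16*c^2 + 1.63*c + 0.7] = -8.37*c^2 + 4.32*c + 1.63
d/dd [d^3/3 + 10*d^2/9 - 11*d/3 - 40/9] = d^2 + 20*d/9 - 11/3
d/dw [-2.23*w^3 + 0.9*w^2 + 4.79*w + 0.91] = -6.69*w^2 + 1.8*w + 4.79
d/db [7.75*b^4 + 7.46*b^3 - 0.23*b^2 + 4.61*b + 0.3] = 31.0*b^3 + 22.38*b^2 - 0.46*b + 4.61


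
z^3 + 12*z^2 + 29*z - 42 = (z - 1)*(z + 6)*(z + 7)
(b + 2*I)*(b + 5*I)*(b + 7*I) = b^3 + 14*I*b^2 - 59*b - 70*I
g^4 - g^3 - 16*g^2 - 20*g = g*(g - 5)*(g + 2)^2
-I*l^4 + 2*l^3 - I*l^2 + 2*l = l*(l - I)*(l + 2*I)*(-I*l + 1)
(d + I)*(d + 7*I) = d^2 + 8*I*d - 7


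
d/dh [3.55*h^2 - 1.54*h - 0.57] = 7.1*h - 1.54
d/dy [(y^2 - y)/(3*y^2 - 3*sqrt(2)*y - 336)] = (-y*(y - 1)*(2*y - sqrt(2)) + (1 - 2*y)*(-y^2 + sqrt(2)*y + 112))/(3*(-y^2 + sqrt(2)*y + 112)^2)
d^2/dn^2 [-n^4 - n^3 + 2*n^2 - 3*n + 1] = -12*n^2 - 6*n + 4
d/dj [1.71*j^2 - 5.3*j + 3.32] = 3.42*j - 5.3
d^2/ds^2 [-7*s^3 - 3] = -42*s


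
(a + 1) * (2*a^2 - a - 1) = 2*a^3 + a^2 - 2*a - 1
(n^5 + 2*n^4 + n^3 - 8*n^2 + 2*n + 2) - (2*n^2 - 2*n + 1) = n^5 + 2*n^4 + n^3 - 10*n^2 + 4*n + 1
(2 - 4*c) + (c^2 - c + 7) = c^2 - 5*c + 9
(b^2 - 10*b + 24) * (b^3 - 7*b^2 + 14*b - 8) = b^5 - 17*b^4 + 108*b^3 - 316*b^2 + 416*b - 192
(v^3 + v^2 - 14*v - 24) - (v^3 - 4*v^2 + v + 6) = 5*v^2 - 15*v - 30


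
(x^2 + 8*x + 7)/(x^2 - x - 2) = (x + 7)/(x - 2)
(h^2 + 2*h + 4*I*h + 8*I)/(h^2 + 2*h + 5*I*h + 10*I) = (h + 4*I)/(h + 5*I)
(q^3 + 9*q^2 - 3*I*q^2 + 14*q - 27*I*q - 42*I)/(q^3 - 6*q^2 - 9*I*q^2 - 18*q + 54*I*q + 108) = (q^2 + 9*q + 14)/(q^2 - 6*q*(1 + I) + 36*I)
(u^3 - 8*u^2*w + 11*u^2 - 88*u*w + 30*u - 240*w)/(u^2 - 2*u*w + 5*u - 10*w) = (u^2 - 8*u*w + 6*u - 48*w)/(u - 2*w)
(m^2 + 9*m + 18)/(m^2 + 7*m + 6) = (m + 3)/(m + 1)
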